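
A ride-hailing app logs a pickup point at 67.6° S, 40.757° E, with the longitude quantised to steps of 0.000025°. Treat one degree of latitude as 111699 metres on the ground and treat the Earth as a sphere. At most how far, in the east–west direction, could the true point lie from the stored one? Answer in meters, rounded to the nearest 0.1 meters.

0.5 meters

With a 0.000025° grid the true value lies within half a step, ±0.000025°/2 = ±1.25e-05°, of the stored one.
At latitude 67.6° a degree of longitude spans 111699 m × cos 67.6° = 111699 × 0.3811 ≈ 42565.2 m.
East–west error: 1.25e-05° × 42565.2 m/° ≈ 0.532065 m.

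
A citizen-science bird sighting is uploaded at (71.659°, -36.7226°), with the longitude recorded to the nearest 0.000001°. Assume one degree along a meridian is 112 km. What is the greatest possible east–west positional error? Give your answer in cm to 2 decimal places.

Rounding to 6 decimal places leaves the longitude within ±5e-07° of the true value.
One degree of longitude at 71.659° is 112000 × cos 71.659° ≈ 112000 × 0.3147 = 35243.2 m.
Maximum E–W displacement: 5e-07 × 35243.2 = 0.0176216 m.
That is 0.0176216 m = 1.7622 cm.

1.76 cm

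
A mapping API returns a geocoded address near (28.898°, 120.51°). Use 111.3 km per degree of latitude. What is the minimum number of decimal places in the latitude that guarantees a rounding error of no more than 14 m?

One degree of latitude covers 111300 m.
Rounding to N decimal places gives at most 0.5 × 10⁻ᴺ degrees of error, i.e. 0.5 × 10⁻ᴺ × 111300 m.
Setting 55650 × 10⁻ᴺ ≤ 14 gives 10ᴺ ≥ 3975, i.e. N ≥ 3.60.
N = 3 would give 55.6 m (too coarse); N = 4 gives 5.57 m ≤ 14 m.

4 decimal places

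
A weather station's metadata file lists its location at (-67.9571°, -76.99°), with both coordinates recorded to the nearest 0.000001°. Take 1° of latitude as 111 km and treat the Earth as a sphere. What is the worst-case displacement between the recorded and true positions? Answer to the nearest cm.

Rounding to 6 decimal places leaves each coordinate within ±5e-07° of the true value.
North–south component: 5e-07° × 111000 = 0.0555 m.
East–west component at 67.9571°: 5e-07° × 111000 × cos 67.9571° ≈ 5e-07 × 41658.4 ≈ 0.0208292 m.
Worst case both components are at the extreme and orthogonal: √(0.0555² + 0.0208292²) ≈ 0.0592799 m.
That is 0.0592799 m = 5.928 cm.

6 cm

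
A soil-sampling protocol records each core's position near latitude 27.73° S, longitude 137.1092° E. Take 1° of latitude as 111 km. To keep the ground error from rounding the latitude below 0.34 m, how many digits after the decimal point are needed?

One degree of latitude covers 111000 m.
N decimal places → at most half a unit in the last place, 0.5 × 10⁻ᴺ° = 111000/2 × 10⁻ᴺ m.
Need 0.5 × 111000 × 10⁻ᴺ ≤ 0.34 → 10⁻ᴺ ≤ 6.126e-06, so N ≥ 5.21.
N = 5 would give 0.555 m (too coarse); N = 6 gives 0.0555 m ≤ 0.34 m.

6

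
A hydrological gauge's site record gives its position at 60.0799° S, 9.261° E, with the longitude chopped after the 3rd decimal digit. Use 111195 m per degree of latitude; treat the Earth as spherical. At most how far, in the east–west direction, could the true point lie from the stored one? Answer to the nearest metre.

55 metres

Truncating at 3 decimal places can drop up to a full unit in the last place, so the longitude may be off by as much as 0.001°.
Parallels shrink by cos φ, so at 60.0799° a degree of longitude is 111195 × 0.4988 ≈ 55463.2 m.
Maximum E–W displacement: 0.001 × 55463.2 = 55.4632 m.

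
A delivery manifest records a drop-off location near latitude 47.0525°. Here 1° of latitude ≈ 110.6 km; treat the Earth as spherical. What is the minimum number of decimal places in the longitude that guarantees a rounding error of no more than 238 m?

3

At 47.0525° one degree of longitude covers 110600 × cos 47.0525° ≈ 110600 × 0.6813 ≈ 75354.9 m.
N decimal places → at most half a unit in the last place, 0.5 × 10⁻ᴺ° = 75354.9/2 × 10⁻ᴺ m.
Setting 37677.4 × 10⁻ᴺ ≤ 238 gives 10ᴺ ≥ 158.3, i.e. N ≥ 2.20.
So 3 decimal places suffice (37.7 m); 2 would allow up to 377 m.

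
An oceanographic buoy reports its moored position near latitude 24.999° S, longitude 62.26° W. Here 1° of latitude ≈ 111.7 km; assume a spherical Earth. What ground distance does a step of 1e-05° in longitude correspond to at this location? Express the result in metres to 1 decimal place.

1.0 metres

One degree of longitude here spans 111700 × cos 24.999° = 111700 × 0.9063 ≈ 101235 m; 1e-05° of that is 1.01235 m.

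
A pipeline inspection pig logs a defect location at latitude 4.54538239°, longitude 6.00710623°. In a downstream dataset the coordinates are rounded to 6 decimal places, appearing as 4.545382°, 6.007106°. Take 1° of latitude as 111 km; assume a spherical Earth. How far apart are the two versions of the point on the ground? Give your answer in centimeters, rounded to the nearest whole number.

5 centimeters

The latitude changed by +0.00000039° and the longitude by +0.00000023°.
North–south shift: 0.00000039 × 111000 = 0.04329 m.
East–west at this latitude: 0.00000023° × 111000 × cos 4.54538° ≈ 0.00000023 × 110651 = 0.0254497 m.
Hypotenuse of the two orthogonal shifts: √(0.04329² + 0.0254497²) = 0.0502166 m.
That is 0.0502166 m = 5.0217 cm.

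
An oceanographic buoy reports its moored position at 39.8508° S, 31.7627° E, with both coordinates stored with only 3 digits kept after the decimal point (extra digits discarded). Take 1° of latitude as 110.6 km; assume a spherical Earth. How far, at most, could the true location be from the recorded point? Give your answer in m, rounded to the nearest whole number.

139 m

Truncating at 3 decimal places can drop up to a full unit in the last place, so each coordinate may be off by as much as 0.001°.
Latitude error → 0.001 × 110600 = 110.6 m along the meridian.
Longitude error → 0.001 × 110600 × cos 39.8508° = 0.001 × 110600 × 0.7677 ≈ 84.9094 m.
The two errors are perpendicular, so the maximum displacement is √(110.6² + 84.9094²) ≈ 139.434 m.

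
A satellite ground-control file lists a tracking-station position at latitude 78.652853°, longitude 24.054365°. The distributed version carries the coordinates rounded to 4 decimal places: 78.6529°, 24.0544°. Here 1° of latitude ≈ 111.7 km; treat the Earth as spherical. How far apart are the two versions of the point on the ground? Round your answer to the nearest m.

5 m

The latitude changed by -0.000047° and the longitude by -0.000035°.
North–south shift: -0.000047 × 111700 = -5.2499 m.
East–west at this latitude: -0.000035° × 111700 × cos 78.6529° ≈ -0.000035 × 21977.2 = -0.769203 m.
Hypotenuse of the two orthogonal shifts: √(5.2499² + 0.769203²) = 5.30595 m.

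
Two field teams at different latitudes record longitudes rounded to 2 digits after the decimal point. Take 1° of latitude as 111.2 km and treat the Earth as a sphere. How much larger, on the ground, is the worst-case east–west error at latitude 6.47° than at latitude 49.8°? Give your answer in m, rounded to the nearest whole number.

194 m

Rounding to 2 decimal places leaves the longitude within ±0.005° of the true value.
Error at 6.47° = 0.005° × 111200 × cos 6.47° ≈ 556 × 0.9936 = 552.46 m.
Error at 49.8° = 0.005° × 111200 × cos 49.8° ≈ 556 × 0.6455 = 358.87 m.
So the lower-latitude error exceeds the higher by 552.46 − 358.87 = 193.58 m.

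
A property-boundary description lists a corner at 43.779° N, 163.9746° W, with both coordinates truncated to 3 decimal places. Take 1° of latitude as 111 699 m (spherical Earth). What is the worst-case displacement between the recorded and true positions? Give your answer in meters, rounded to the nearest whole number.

Truncating at 3 decimal places can drop up to a full unit in the last place, so each coordinate may be off by as much as 0.001°.
North–south component: 0.001° × 111699 = 111.699 m.
E–W at 43.779°: 0.001° × 111699 × cos 43.779° = 0.001 × 111699 × 0.7220 ≈ 80.6482 m.
Worst case both components are at the extreme and orthogonal: √(111.699² + 80.6482²) ≈ 137.771 m.

138 meters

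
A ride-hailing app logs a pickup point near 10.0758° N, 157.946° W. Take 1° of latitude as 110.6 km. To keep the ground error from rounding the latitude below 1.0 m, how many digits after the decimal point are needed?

5 decimal places

One degree of latitude covers 110600 m.
Rounding to N decimal places gives at most 0.5 × 10⁻ᴺ degrees of error, i.e. 0.5 × 10⁻ᴺ × 110600 m.
Setting 55300 × 10⁻ᴺ ≤ 1.0 gives 10ᴺ ≥ 5.53e+04, i.e. N ≥ 4.74.
So 5 decimal places suffice (0.553 m); 4 would allow up to 5.53 m.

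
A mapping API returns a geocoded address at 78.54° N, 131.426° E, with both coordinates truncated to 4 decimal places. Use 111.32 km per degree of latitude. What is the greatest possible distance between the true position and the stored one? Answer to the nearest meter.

11 meters

Truncating at 4 decimal places can drop up to a full unit in the last place, so each coordinate may be off by as much as 0.0001°.
North–south component: 0.0001° × 111320 = 11.132 m.
E–W at 78.54°: 0.0001° × 111320 × cos 78.54° = 0.0001 × 111320 × 0.1987 ≈ 2.21175 m.
Combining orthogonally: (11.132² + 2.21175²)^½ ≈ 11.3496 m.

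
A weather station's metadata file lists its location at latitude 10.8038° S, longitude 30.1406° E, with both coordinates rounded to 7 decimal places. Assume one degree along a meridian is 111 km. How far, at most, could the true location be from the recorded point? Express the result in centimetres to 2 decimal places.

Rounding to 7 decimal places leaves each coordinate within ±5e-08° of the true value.
N–S: 5e-08° × 111000 m/° = 0.00555 m.
Longitude error → 5e-08 × 111000 × cos 10.8038° = 5e-08 × 111000 × 0.9823 ≈ 0.00545163 m.
Worst case both components are at the extreme and orthogonal: √(0.00555² + 0.00545163²) ≈ 0.00777963 m.
That is 0.00777963 m = 0.77796 cm.

0.78 centimetres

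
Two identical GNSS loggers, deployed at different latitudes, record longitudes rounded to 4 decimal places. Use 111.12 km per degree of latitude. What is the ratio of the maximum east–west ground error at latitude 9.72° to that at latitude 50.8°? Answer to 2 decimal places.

1.56

Rounding to 4 decimal places leaves the longitude within ±5e-05° of the true value.
Error at 9.72° = 5e-05° × 111120 × cos 9.72° ≈ 5.556 × 0.9856 = 5.4762 m.
At 50.8°: 5e-05° × 111120 × cos 50.8° = 5e-05 × 111120 × 0.6320 ≈ 3.5116 m.
Ratio: 5.4762 / 3.5116 = cos 9.72° / cos 50.8° ≈ 1.5595.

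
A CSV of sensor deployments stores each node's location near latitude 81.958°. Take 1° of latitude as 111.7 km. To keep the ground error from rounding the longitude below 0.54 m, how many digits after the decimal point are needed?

At 81.958° one degree of longitude covers 111700 × cos 81.958° ≈ 111700 × 0.1399 ≈ 15626.7 m.
Rounding to N decimal places gives at most 0.5 × 10⁻ᴺ degrees of error, i.e. 0.5 × 10⁻ᴺ × 15626.7 m.
Need 0.5 × 15626.7 × 10⁻ᴺ ≤ 0.54 → 10⁻ᴺ ≤ 6.911e-05, so N ≥ 4.16.
N = 4 would give 0.781 m (too coarse); N = 5 gives 0.0781 m ≤ 0.54 m.

5 decimal places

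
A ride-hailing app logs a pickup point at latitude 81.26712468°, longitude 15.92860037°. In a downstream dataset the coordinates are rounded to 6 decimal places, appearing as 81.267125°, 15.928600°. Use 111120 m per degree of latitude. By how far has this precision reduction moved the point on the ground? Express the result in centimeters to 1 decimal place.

The latitude changed by -0.00000032° and the longitude by +0.00000037°.
N–S: -0.00000032° × 111120 m/° = -0.0355584 m.
E–W at 81.2671°: 0.00000037° × 111120 × cos 81.2671° = 0.00000037 × 111120 × 0.1518 ≈ 0.00624232 m.
Distance: √(0.0355584² + 0.00624232²) ≈ 0.0361022 m.
That is 0.0361022 m = 3.6102 cm.

3.6 centimeters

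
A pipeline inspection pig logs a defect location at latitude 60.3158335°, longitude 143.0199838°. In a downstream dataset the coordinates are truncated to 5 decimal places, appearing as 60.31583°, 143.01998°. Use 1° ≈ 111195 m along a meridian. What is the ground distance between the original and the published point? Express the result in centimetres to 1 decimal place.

44.2 centimetres

The latitude changed by +0.0000035° and the longitude by +0.0000038°.
North–south shift: 0.0000035 × 111195 = 0.389182 m.
E–W at 60.3158°: 0.0000038° × 111195 × cos 60.3158° = 0.0000038 × 111195 × 0.4952 ≈ 0.20925 m.
Hypotenuse of the two orthogonal shifts: √(0.389182² + 0.20925²) = 0.44187 m.
That is 0.44187 m = 44.187 cm.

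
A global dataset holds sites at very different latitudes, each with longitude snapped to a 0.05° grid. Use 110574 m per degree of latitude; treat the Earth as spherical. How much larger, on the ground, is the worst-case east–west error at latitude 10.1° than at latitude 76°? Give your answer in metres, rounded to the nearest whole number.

With a 0.05° grid the true value lies within half a step, ±0.05°/2 = ±0.025°, of the stored one.
Error at 10.1° = 0.025° × 110574 × cos 10.1° ≈ 2764.4 × 0.9845 = 2721.5 m.
At 76°: 0.025° × 110574 × cos 76° = 0.025 × 110574 × 0.2419 ≈ 668.76 m.
So the lower-latitude error exceeds the higher by 2721.5 − 668.76 = 2052.8 m.

2053 metres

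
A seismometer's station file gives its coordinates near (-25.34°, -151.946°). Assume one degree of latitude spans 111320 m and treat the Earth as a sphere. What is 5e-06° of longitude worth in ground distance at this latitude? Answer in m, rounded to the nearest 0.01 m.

At 25.34° a degree of longitude is 111320 × cos 25.34° ≈ 100609 m, so 5e-06° corresponds to 0.503046 m.

0.50 m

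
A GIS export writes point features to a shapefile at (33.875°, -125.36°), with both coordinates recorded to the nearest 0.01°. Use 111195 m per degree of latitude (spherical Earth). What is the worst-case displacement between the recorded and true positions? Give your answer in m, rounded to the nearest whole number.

Rounding to 2 decimal places leaves each coordinate within ±0.005° of the true value.
North–south component: 0.005° × 111195 = 555.975 m.
Longitude error → 0.005 × 111195 × cos 33.875° = 0.005 × 111195 × 0.8303 ≈ 461.601 m.
Combining orthogonally: (555.975² + 461.601²)^½ ≈ 722.623 m.

723 m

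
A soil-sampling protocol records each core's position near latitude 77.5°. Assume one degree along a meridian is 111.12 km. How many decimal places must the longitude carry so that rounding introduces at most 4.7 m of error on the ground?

At 77.5° one degree of longitude covers 111120 × cos 77.5° ≈ 111120 × 0.2164 ≈ 24050.8 m.
N decimal places → at most half a unit in the last place, 0.5 × 10⁻ᴺ° = 24050.8/2 × 10⁻ᴺ m.
Need 0.5 × 24050.8 × 10⁻ᴺ ≤ 4.7 → 10⁻ᴺ ≤ 3.908e-04, so N ≥ 3.41.
N = 3 would give 12 m (too coarse); N = 4 gives 1.2 m ≤ 4.7 m.

4 decimal places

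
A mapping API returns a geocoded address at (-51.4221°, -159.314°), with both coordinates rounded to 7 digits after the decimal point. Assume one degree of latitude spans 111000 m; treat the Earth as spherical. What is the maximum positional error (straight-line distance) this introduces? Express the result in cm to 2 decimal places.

0.65 cm

Rounding to 7 decimal places leaves each coordinate within ±5e-08° of the true value.
Latitude error → 5e-08 × 111000 = 0.00555 m along the meridian.
East–west component at 51.4221°: 5e-08° × 111000 × cos 51.4221° ≈ 5e-08 × 69217.2 ≈ 0.00346086 m.
The two errors are perpendicular, so the maximum displacement is √(0.00555² + 0.00346086²) ≈ 0.00654065 m.
That is 0.00654065 m = 0.65406 cm.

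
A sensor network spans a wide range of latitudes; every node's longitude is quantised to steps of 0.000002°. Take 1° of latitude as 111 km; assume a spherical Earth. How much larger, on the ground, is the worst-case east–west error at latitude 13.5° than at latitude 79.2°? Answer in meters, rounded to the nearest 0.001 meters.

With a 0.000002° grid the true value lies within half a step, ±0.000002°/2 = ±1e-06°, of the stored one.
At 13.5°: 1e-06° × 111000 × cos 13.5° = 1e-06 × 111000 × 0.9724 ≈ 0.10793 m.
Error at 79.2° = 1e-06° × 111000 × cos 79.2° ≈ 0.111 × 0.1874 = 0.020799 m.
Difference: 0.10793 − 0.020799 = 0.087134 m.

0.087 meters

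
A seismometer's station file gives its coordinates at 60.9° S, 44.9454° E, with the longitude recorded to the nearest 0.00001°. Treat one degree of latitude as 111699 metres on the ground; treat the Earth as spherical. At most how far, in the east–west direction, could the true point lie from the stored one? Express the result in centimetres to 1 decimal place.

Rounding to 5 decimal places leaves the longitude within ±5e-06° of the true value.
Parallels shrink by cos φ, so at 60.9° a degree of longitude is 111699 × 0.4863 ≈ 54323.2 m.
So at most 5e-06° × 54323.2 ≈ 0.271616 m east–west.
That is 0.271616 m = 27.162 cm.

27.2 centimetres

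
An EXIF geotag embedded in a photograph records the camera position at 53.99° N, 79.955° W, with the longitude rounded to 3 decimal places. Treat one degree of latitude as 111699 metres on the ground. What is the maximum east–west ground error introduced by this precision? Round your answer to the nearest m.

Rounding to 3 decimal places leaves the longitude within ±0.0005° of the true value.
Parallels shrink by cos φ, so at 53.99° a degree of longitude is 111699 × 0.5879 ≈ 65670.8 m.
East–west error: 0.0005° × 65670.8 m/° ≈ 32.8354 m.

33 m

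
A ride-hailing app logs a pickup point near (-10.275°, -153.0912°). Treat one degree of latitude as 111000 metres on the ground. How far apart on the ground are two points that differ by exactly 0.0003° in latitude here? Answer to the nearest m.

Along a meridian 0.0003° is 0.0003 × 111000 = 33.3 m.

33 m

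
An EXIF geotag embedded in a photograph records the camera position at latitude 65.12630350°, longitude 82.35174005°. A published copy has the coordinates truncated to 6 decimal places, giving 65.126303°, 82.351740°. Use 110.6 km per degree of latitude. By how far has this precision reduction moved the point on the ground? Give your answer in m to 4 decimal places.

0.0553 m

The latitude changed by +0.00000050° and the longitude by +0.00000005°.
N–S: 0.00000050° × 110600 m/° = 0.0553 m.
East–west at this latitude: 0.00000005° × 110600 × cos 65.1263° ≈ 0.00000005 × 46520.5 = 0.00232602 m.
Distance: √(0.0553² + 0.00232602²) ≈ 0.0553489 m.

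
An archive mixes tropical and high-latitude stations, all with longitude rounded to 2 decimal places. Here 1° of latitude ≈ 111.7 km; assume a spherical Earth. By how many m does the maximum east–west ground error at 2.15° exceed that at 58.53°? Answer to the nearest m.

267 m

Rounding to 2 decimal places leaves the longitude within ±0.005° of the true value.
At 2.15°: 0.005° × 111700 × cos 2.15° = 0.005 × 111700 × 0.9993 ≈ 558.11 m.
Error at 58.53° = 0.005° × 111700 × cos 58.53° ≈ 558.5 × 0.5221 = 291.57 m.
So the lower-latitude error exceeds the higher by 558.11 − 291.57 = 266.54 m.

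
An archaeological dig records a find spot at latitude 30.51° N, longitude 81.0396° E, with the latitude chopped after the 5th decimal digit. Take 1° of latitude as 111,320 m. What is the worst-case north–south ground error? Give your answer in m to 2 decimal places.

Truncating at 5 decimal places can drop up to a full unit in the last place, so the latitude may be off by as much as 1e-05°.
North–south distance: 1e-05° × 111320 m/° = 1.1132 m.

1.11 m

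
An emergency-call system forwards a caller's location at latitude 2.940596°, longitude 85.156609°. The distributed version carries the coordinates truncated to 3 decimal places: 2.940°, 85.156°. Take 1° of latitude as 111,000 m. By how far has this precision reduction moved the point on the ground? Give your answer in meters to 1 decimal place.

94.5 meters

The latitude changed by +0.000596° and the longitude by +0.000609°.
North–south shift: 0.000596 × 111000 = 66.156 m.
East–west at this latitude: 0.000609° × 111000 × cos 2.94° ≈ 0.000609 × 110854 = 67.51 m.
Distance: √(66.156² + 67.51²) ≈ 94.521 m.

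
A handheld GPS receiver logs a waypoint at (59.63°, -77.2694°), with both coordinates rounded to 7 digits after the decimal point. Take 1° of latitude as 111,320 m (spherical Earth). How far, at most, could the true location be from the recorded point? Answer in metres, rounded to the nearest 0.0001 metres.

Rounding to 7 decimal places leaves each coordinate within ±5e-08° of the true value.
N–S: 5e-08° × 111320 m/° = 0.005566 m.
E–W at 59.63°: 5e-08° × 111320 × cos 59.63° = 5e-08 × 111320 × 0.5056 ≈ 0.00281407 m.
Combining orthogonally: (0.005566² + 0.00281407²)^½ ≈ 0.00623693 m.

0.0062 metres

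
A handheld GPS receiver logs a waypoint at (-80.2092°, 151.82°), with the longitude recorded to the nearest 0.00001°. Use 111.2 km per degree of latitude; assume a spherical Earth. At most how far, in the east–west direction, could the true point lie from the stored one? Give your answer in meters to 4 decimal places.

Rounding to 5 decimal places leaves the longitude within ±5e-06° of the true value.
One degree of longitude at 80.2092° is 111200 × cos 80.2092° ≈ 111200 × 0.1701 = 18909.7 m.
Maximum E–W displacement: 5e-06 × 18909.7 = 0.0945485 m.

0.0945 meters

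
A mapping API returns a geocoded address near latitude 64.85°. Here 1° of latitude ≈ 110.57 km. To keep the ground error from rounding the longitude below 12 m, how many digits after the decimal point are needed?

4 decimal places

At 64.85° one degree of longitude covers 110570 × cos 64.85° ≈ 110570 × 0.4250 ≈ 46991.1 m.
Rounding to N decimal places gives at most 0.5 × 10⁻ᴺ degrees of error, i.e. 0.5 × 10⁻ᴺ × 46991.1 m.
Need 0.5 × 46991.1 × 10⁻ᴺ ≤ 12 → 10⁻ᴺ ≤ 5.107e-04, so N ≥ 3.29.
So 4 decimal places suffice (2.35 m); 3 would allow up to 23.5 m.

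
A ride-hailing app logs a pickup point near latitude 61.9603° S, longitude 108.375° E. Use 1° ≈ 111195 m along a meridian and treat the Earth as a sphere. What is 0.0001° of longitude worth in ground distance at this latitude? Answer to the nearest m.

5 m

At 61.9603° a degree of longitude is 111195 × cos 61.9603° ≈ 52270.9 m, so 0.0001° corresponds to 5.22709 m.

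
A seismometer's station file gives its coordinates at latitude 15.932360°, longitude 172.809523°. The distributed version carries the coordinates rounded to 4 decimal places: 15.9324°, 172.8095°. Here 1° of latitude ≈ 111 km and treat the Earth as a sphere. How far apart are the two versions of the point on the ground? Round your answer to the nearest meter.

The latitude changed by -0.000040° and the longitude by +0.000023°.
North–south shift: -0.000040 × 111000 = -4.44 m.
E–W at 15.9324°: 0.000023° × 111000 × cos 15.9324° = 0.000023 × 111000 × 0.9616 ≈ 2.45493 m.
Combined displacement = (4.44² + 2.45493²)^½ ≈ 5.07349 m.

5 meters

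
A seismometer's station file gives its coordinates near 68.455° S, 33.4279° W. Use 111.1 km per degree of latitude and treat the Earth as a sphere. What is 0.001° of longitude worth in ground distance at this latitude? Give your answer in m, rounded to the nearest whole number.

0.001° of longitude at 68.455° is 0.001 × 111100 × cos 68.455° ≈ 0.001 × 40799.5 = 40.7995 m.

41 m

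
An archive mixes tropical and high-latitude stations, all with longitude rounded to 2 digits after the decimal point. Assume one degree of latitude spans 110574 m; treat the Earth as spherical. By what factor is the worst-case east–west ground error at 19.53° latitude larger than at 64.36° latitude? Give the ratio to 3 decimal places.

Rounding to 2 decimal places leaves the longitude within ±0.005° of the true value.
Error at 19.53° = 0.005° × 110574 × cos 19.53° ≈ 552.87 × 0.9425 = 521.06 m.
At 64.36°: 0.005° × 110574 × cos 64.36° = 0.005 × 110574 × 0.4327 ≈ 239.24 m.
Ratio: 521.06 / 239.24 = cos 19.53° / cos 64.36° ≈ 2.1780.

2.178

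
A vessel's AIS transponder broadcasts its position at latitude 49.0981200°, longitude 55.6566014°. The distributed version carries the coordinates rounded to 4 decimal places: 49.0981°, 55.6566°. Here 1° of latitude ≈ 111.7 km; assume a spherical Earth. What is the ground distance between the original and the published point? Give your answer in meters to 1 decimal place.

2.2 meters

The latitude changed by +0.0000200° and the longitude by +0.0000014°.
N–S: 0.0000200° × 111700 m/° = 2.234 m.
East–west at this latitude: 0.0000014° × 111700 × cos 49.0981° ≈ 0.0000014 × 73137.3 = 0.102392 m.
Combined displacement = (2.234² + 0.102392²)^½ ≈ 2.23635 m.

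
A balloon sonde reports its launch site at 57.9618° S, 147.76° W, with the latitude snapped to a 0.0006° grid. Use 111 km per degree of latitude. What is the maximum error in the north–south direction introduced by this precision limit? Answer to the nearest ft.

With a 0.0006° grid the true value lies within half a step, ±0.0006°/2 = ±0.0003°, of the stored one.
North–south distance: 0.0003° × 111000 m/° = 33.3 m.
Converting: 33.3 m × 3.2808 ft/m ≈ 109.25 ft.

109 ft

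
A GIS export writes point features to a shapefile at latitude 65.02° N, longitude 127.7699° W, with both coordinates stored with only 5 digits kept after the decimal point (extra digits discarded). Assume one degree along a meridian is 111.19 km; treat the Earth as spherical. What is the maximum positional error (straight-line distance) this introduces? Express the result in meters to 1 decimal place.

1.2 meters

Truncating at 5 decimal places can drop up to a full unit in the last place, so each coordinate may be off by as much as 1e-05°.
Latitude error → 1e-05 × 111190 = 1.1119 m along the meridian.
E–W at 65.02°: 1e-05° × 111190 × cos 65.02° = 1e-05 × 111190 × 0.4223 ≈ 0.469557 m.
Combining orthogonally: (1.1119² + 0.469557²)^½ ≈ 1.20698 m.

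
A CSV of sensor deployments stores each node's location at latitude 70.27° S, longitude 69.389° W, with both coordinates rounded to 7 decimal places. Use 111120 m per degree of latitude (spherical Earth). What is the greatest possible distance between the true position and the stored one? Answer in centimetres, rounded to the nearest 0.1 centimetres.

0.6 centimetres

Rounding to 7 decimal places leaves each coordinate within ±5e-08° of the true value.
Latitude error → 5e-08 × 111120 = 0.005556 m along the meridian.
Longitude error → 5e-08 × 111120 × cos 70.27° = 5e-08 × 111120 × 0.3376 ≈ 0.00187564 m.
Worst case both components are at the extreme and orthogonal: √(0.005556² + 0.00187564²) ≈ 0.00586406 m.
That is 0.00586406 m = 0.58641 cm.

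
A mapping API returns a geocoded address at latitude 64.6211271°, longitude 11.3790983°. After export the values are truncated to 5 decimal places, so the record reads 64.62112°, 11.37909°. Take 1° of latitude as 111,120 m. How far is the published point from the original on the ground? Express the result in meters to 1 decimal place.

The latitude changed by +0.0000071° and the longitude by +0.0000083°.
North–south shift: 0.0000071 × 111120 = 0.788952 m.
East–west at this latitude: 0.0000083° × 111120 × cos 64.6211° ≈ 0.0000083 × 47626.3 = 0.395298 m.
Hypotenuse of the two orthogonal shifts: √(0.788952² + 0.395298²) = 0.882443 m.

0.9 meters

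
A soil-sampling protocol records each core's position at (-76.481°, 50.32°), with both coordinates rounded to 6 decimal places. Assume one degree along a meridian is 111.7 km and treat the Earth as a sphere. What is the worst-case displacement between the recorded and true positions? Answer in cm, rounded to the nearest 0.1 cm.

Rounding to 6 decimal places leaves each coordinate within ±5e-07° of the true value.
Latitude error → 5e-07 × 111700 = 0.05585 m along the meridian.
E–W at 76.481°: 5e-07° × 111700 × cos 76.481° = 5e-07 × 111700 × 0.2338 ≈ 0.0130559 m.
The two errors are perpendicular, so the maximum displacement is √(0.05585² + 0.0130559²) ≈ 0.0573557 m.
That is 0.0573557 m = 5.7356 cm.

5.7 cm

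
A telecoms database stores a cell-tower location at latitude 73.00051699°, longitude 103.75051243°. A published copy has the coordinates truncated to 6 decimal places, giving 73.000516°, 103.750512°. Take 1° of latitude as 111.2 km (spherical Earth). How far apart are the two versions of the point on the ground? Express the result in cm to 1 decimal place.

Δlat = 73.00051699 − 73.000516 = +0.00000099°; Δlon = 103.75051243 − 103.750512 = +0.00000043°.
N–S: 0.00000099° × 111200 m/° = 0.110088 m.
E–W at 73.0005°: 0.00000043° × 111200 × cos 73.0005° = 0.00000043 × 111200 × 0.2924 ≈ 0.0139796 m.
Hypotenuse of the two orthogonal shifts: √(0.110088² + 0.0139796²) = 0.110972 m.
That is 0.110972 m = 11.097 cm.

11.1 cm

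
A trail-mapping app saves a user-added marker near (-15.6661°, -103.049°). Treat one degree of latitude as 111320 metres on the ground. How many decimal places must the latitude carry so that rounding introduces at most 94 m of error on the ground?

3

One degree of latitude covers 111320 m.
With N decimal places the half-ulp bound is 0.5·10⁻ᴺ°, or 0.5·10⁻ᴺ × 111320 m on the ground.
Setting 55660 × 10⁻ᴺ ≤ 94 gives 10ᴺ ≥ 592.1, i.e. N ≥ 2.77.
N = 2 would give 557 m (too coarse); N = 3 gives 55.7 m ≤ 94 m.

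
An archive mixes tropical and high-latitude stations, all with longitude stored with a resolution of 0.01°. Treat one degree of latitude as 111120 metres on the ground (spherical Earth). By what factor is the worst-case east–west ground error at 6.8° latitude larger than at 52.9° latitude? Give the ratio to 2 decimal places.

1.65

With a 0.01° grid the true value lies within half a step, ±0.01°/2 = ±0.005°, of the stored one.
Error at 6.8° = 0.005° × 111120 × cos 6.8° ≈ 555.6 × 0.9930 = 551.69 m.
Error at 52.9° = 0.005° × 111120 × cos 52.9° ≈ 555.6 × 0.6032 = 335.14 m.
The ratio reduces to cos 6.8° / cos 52.9° = 0.9930/0.6032 ≈ 1.6461.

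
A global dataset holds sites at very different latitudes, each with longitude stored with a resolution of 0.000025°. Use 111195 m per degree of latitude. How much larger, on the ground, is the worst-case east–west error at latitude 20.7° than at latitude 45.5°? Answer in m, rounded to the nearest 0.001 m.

0.326 m

With a 0.000025° grid the true value lies within half a step, ±0.000025°/2 = ±1.25e-05°, of the stored one.
At 20.7°: 1.25e-05° × 111195 × cos 20.7° = 1.25e-05 × 111195 × 0.9354 ≈ 1.3002 m.
Error at 45.5° = 1.25e-05° × 111195 × cos 45.5° ≈ 1.3899 × 0.7009 = 0.97422 m.
Difference: 1.3002 − 0.97422 = 0.32599 m.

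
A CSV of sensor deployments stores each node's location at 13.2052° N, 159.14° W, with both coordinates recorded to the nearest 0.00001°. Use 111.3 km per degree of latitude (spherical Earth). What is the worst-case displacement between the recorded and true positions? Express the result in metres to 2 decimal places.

Rounding to 5 decimal places leaves each coordinate within ±5e-06° of the true value.
Latitude error → 5e-06 × 111300 = 0.5565 m along the meridian.
East–west component at 13.2052°: 5e-06° × 111300 × cos 13.2052° ≈ 5e-06 × 108357 ≈ 0.541785 m.
Worst case both components are at the extreme and orthogonal: √(0.5565² + 0.541785²) ≈ 0.776675 m.

0.78 metres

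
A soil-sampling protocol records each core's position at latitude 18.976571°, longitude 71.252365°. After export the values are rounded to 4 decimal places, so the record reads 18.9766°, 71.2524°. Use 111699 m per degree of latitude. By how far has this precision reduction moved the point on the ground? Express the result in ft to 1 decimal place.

16.1 ft

Δlat = 18.976571 − 18.9766 = -0.000029°; Δlon = 71.252365 − 71.2524 = -0.000035°.
N–S: -0.000029° × 111699 m/° = -3.23927 m.
E–W at 18.9766°: -0.000035° × 111699 × cos 18.9766° = -0.000035 × 111699 × 0.9457 ≈ -3.69699 m.
Distance: √(3.23927² + 3.69699²) ≈ 4.91535 m.
In feet: 4.91535 m ÷ 0.3048 ≈ 16.126 ft.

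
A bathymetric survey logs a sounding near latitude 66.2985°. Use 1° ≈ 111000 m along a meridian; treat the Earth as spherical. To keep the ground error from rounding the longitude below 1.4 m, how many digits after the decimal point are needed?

At 66.2985° one degree of longitude covers 111000 × cos 66.2985° ≈ 111000 × 0.4020 ≈ 44618.9 m.
Rounding to N decimal places gives at most 0.5 × 10⁻ᴺ degrees of error, i.e. 0.5 × 10⁻ᴺ × 44618.9 m.
Setting 22309.4 × 10⁻ᴺ ≤ 1.4 gives 10ᴺ ≥ 1.594e+04, i.e. N ≥ 4.20.
So 5 decimal places suffice (0.223 m); 4 would allow up to 2.23 m.

5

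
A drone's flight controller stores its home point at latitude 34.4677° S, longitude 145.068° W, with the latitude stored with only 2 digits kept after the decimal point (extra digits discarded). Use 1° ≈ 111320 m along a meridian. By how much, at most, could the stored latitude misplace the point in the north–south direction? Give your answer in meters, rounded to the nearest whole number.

Truncating at 2 decimal places can drop up to a full unit in the last place, so the latitude may be off by as much as 0.01°.
North–south distance: 0.01° × 111320 m/° = 1113.2 m.

1113 meters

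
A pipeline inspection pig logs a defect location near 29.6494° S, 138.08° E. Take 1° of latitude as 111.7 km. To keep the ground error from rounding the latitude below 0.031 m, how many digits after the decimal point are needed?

7

One degree of latitude covers 111700 m.
Rounding to N decimal places gives at most 0.5 × 10⁻ᴺ degrees of error, i.e. 0.5 × 10⁻ᴺ × 111700 m.
Need 0.5 × 111700 × 10⁻ᴺ ≤ 0.031 → 10⁻ᴺ ≤ 5.551e-07, so N ≥ 6.26.
N = 6 would give 0.0558 m (too coarse); N = 7 gives 0.00558 m ≤ 0.031 m.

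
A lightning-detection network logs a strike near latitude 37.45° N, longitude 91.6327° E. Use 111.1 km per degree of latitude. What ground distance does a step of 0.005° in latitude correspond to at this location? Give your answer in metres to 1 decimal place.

0.005° × 111100 m/° = 555.5 m.

555.5 metres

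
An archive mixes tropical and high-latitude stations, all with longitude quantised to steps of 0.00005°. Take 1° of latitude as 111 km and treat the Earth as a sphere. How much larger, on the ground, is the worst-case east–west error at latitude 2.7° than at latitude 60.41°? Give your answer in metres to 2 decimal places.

1.40 metres

With a 0.00005° grid the true value lies within half a step, ±0.00005°/2 = ±2.5e-05°, of the stored one.
Error at 2.7° = 2.5e-05° × 111000 × cos 2.7° ≈ 2.775 × 0.9989 = 2.7719 m.
At 60.41°: 2.5e-05° × 111000 × cos 60.41° = 2.5e-05 × 111000 × 0.4938 ≈ 1.3703 m.
So the lower-latitude error exceeds the higher by 2.7719 − 1.3703 = 1.4017 m.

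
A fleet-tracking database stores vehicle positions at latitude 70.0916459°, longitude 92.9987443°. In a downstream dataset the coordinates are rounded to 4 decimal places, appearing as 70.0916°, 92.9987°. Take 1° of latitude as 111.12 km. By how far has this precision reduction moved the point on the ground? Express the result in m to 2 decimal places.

5.37 m

Δlat = 70.0916459 − 70.0916 = +0.0000459°; Δlon = 92.9987443 − 92.9987 = +0.0000443°.
N–S: 0.0000459° × 111120 m/° = 5.10041 m.
East–west at this latitude: 0.0000443° × 111120 × cos 70.0916° ≈ 0.0000443 × 37838.3 = 1.67624 m.
Combined displacement = (5.10041² + 1.67624²)^½ ≈ 5.36879 m.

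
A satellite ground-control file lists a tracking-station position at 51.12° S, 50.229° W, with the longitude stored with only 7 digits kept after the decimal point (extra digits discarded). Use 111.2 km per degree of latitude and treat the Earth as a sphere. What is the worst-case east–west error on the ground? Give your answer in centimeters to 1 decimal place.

Truncating at 7 decimal places can drop up to a full unit in the last place, so the longitude may be off by as much as 1e-07°.
One degree of longitude at 51.12° is 111200 × cos 51.12° ≈ 111200 × 0.6277 = 69799.3 m.
Maximum E–W displacement: 1e-07 × 69799.3 = 0.00697993 m.
That is 0.00697993 m = 0.69799 cm.

0.7 centimeters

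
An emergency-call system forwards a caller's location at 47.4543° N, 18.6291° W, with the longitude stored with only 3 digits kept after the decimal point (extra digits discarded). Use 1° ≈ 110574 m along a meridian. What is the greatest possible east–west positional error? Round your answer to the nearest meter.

Truncating at 3 decimal places can drop up to a full unit in the last place, so the longitude may be off by as much as 0.001°.
Parallels shrink by cos φ, so at 47.4543° a degree of longitude is 110574 × 0.6762 ≈ 74767.7 m.
Maximum E–W displacement: 0.001 × 74767.7 = 74.7677 m.

75 meters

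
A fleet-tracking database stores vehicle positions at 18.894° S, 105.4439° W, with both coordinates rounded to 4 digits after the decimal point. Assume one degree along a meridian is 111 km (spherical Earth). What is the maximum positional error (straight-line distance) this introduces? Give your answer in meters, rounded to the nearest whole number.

8 meters

Rounding to 4 decimal places leaves each coordinate within ±5e-05° of the true value.
North–south component: 5e-05° × 111000 = 5.55 m.
East–west component at 18.894°: 5e-05° × 111000 × cos 18.894° ≈ 5e-05 × 105019 ≈ 5.25096 m.
Combining orthogonally: (5.55² + 5.25096²)^½ ≈ 7.64036 m.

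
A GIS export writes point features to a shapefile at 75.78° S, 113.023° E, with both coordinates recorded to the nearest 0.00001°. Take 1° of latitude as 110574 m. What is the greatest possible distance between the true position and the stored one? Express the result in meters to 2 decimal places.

Rounding to 5 decimal places leaves each coordinate within ±5e-06° of the true value.
N–S: 5e-06° × 110574 m/° = 0.55287 m.
East–west component at 75.78°: 5e-06° × 110574 × cos 75.78° ≈ 5e-06 × 27162 ≈ 0.13581 m.
Combining orthogonally: (0.55287² + 0.13581²)^½ ≈ 0.569306 m.

0.57 meters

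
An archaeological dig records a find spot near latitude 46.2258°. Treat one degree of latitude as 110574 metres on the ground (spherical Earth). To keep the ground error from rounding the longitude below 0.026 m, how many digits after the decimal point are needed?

7 decimal places

At 46.2258° one degree of longitude covers 110574 × cos 46.2258° ≈ 110574 × 0.6918 ≈ 76497.1 m.
N decimal places → at most half a unit in the last place, 0.5 × 10⁻ᴺ° = 76497.1/2 × 10⁻ᴺ m.
Need 0.5 × 76497.1 × 10⁻ᴺ ≤ 0.026 → 10⁻ᴺ ≤ 6.798e-07, so N ≥ 6.17.
So 7 decimal places suffice (0.00382 m); 6 would allow up to 0.0382 m.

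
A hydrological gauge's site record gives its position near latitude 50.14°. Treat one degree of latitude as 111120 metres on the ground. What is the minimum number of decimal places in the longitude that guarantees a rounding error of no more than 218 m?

At 50.14° one degree of longitude covers 111120 × cos 50.14° ≈ 111120 × 0.6409 ≈ 71218.4 m.
With N decimal places the half-ulp bound is 0.5·10⁻ᴺ°, or 0.5·10⁻ᴺ × 71218.4 m on the ground.
Setting 35609.2 × 10⁻ᴺ ≤ 218 gives 10ᴺ ≥ 163.3, i.e. N ≥ 2.21.
At 2 places the error can reach 356 m, but 3 places keeps it to 35.6 m.

3 decimal places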